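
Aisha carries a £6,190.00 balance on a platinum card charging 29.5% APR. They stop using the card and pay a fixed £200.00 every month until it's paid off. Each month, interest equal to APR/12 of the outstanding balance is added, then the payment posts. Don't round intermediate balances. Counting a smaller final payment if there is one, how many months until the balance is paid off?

Monthly rate r = 29.5%/12 = 2.45833% = 0.0245833.
Recurrence: B ← B·(1+r) − £200.00.
Month 1: interest £152.17; balance after payment £6,142.17.
Month 2: interest £151.00; balance after payment £6,093.17.
Closed form: n = −ln(1 − rB₀/P)/ln(1+r) = −ln(0.23915)/ln(1.02458) ≈ 58.910, so the balance reaches zero during payment 59.

59 months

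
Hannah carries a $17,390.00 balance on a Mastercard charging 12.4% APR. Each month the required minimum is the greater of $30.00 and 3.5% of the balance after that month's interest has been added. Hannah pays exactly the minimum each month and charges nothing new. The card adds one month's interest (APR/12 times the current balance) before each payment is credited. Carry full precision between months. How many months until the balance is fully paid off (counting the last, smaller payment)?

153 months

Monthly rate r = 12.4%/12 = 1.03333% = 0.0103333.
While 3.5% of the post-interest balance exceeds $30.00, each month B ← (B·(1+r))·(1 − 0.035), i.e. B shrinks by the factor (1+r)·0.965 = 0.97497.
This holds for months 1–120. Entering month 121 the balance is $830.50; 3.5% of the post-interest balance is now below $30.00, so the flat $30.00 minimum applies from here.
From month 121 a fixed $30.00 at rate r clears $830.50 in 33 more payments. Total: 120 + 33 = 153 months.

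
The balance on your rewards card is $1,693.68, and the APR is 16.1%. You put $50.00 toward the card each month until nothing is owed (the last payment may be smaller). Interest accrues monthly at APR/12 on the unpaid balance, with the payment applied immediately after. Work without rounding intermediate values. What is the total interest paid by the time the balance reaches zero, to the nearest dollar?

$580

Monthly rate r = 16.1%/12 = 1.34167% = 0.0134167.
Payoff takes n = ⌈−ln(1 − rB₀/P)/ln(1+r)⌉ = ⌈45.470⌉ = 46 payments; the last is $23.58.
Total paid = 45·$50.00 + $23.58 = $2,273.58.
Total interest = total paid − principal = $2,273.58 − $1,693.68 = $579.90.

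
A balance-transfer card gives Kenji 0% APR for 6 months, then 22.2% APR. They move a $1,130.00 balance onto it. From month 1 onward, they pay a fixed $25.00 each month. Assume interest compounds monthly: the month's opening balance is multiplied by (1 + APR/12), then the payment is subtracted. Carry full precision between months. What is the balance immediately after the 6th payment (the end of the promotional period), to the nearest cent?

$980.00

Promo months 1–6 at r₀ = 0%/12 = 0; months 7+ at r₁ = 22.2%/12 = 0.0185.
After month 6 (no interest yet): B = $1,130.00 − 6·$25.00 = $980.00.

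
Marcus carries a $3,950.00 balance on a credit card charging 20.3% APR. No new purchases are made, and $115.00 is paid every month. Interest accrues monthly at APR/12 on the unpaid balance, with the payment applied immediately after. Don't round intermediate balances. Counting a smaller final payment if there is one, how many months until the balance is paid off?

52 months

Monthly rate r = 20.3%/12 = 1.69167% = 0.0169167.
Recurrence: B ← B·(1+r) − $115.00.
Month 1: interest $66.82; balance after payment $3,901.82.
Month 2: interest $66.01; balance after payment $3,852.83.
Closed form: n = −ln(1 − rB₀/P)/ln(1+r) = −ln(0.41895)/ln(1.01692) ≈ 51.863, so the balance reaches zero during payment 52.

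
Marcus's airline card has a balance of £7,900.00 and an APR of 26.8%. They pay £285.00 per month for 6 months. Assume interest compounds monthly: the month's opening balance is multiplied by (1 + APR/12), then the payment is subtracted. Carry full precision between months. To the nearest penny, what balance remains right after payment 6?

Monthly rate r = 26.8%/12 = 2.23333% = 0.0223333.
Each month: B ← B·(1+r) − £285.00.
Month 1: interest £176.43; balance after payment £7,791.43.
Month 2: interest £174.01; balance after payment £7,680.44.
Month 3: interest £171.53; balance after payment £7,566.97.
Month 4: interest £169.00; balance after payment £7,450.97.
Month 5: interest £166.40; balance after payment £7,332.37.
Month 6: interest £163.76; balance after payment £7,211.13.

£7,211.13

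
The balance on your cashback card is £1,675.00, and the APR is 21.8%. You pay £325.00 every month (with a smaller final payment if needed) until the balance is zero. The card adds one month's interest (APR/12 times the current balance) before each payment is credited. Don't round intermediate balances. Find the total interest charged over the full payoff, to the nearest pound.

Monthly rate r = 21.8%/12 = 1.81667% = 0.0181667.
Payoff takes n = ⌈−ln(1 − rB₀/P)/ln(1+r)⌉ = ⌈5.460⌉ = 6 payments; the last is £150.33.
Total paid = 5·£325.00 + £150.33 = £1,775.33.
Total interest = total paid − principal = £1,775.33 − £1,675.00 = £100.33.

£100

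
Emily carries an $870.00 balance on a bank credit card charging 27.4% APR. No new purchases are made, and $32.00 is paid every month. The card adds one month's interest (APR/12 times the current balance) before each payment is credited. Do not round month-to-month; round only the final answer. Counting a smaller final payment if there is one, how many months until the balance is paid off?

Monthly rate r = 27.4%/12 = 2.28333% = 0.0228333.
Recurrence: B ← B·(1+r) − $32.00.
Month 1: interest $19.86; balance after payment $857.87.
Month 2: interest $19.59; balance after payment $845.45.
Closed form: n = −ln(1 − rB₀/P)/ln(1+r) = −ln(0.37922)/ln(1.02283) ≈ 42.949, so the balance reaches zero during payment 43.

43 months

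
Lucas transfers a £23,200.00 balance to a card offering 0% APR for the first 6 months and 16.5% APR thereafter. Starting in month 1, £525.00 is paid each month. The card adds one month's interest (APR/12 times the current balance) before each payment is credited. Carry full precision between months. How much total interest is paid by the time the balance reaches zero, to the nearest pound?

Promo months 1–6 at r₀ = 0%/12 = 0; months 7+ at r₁ = 16.5%/12 = 0.01375.
After month 6 (no interest yet): B = £23,200.00 − 6·£525.00 = £20,050.00.
Then at r₁ with £525.00/mo: n₂ = −ln(1 − r₁·B/P)/ln(1+r₁) ≈ 54.53 → 55 more payments.
Total paid = 60·£525.00 + £279.59 = £31,779.59; interest = £31,779.59 − £23,200.00 = £8,579.59.

£8,580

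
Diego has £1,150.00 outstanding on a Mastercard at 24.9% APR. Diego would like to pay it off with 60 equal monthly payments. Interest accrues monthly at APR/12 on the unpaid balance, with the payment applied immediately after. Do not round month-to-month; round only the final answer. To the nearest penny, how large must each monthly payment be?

£33.69

Monthly rate r = 24.9%/12 = 2.075% = 0.02075.
Level-payment amortization: P = B₀·r / (1 − (1+r)^(−n)) = 1150.00·0.02075 / (1 − 1.02075^(−60)).
Denominator 1 − (1+r)^(−60) = 0.708366987.
P = 23.8625 / 0.708366987 ≈ 33.69.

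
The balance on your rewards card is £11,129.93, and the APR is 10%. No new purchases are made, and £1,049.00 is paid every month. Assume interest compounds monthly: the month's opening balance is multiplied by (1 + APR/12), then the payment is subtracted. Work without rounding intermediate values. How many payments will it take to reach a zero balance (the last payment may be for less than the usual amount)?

Monthly rate r = 10%/12 = 0.833333% = 0.00833333.
Recurrence: B ← B·(1+r) − £1,049.00.
Month 1: interest £92.75; balance after payment £10,173.68.
Month 2: interest £84.78; balance after payment £9,209.46.
Closed form: n = −ln(1 − rB₀/P)/ln(1+r) = −ln(0.91158)/ln(1.00833) ≈ 11.155, so the balance reaches zero during payment 12.

12 payments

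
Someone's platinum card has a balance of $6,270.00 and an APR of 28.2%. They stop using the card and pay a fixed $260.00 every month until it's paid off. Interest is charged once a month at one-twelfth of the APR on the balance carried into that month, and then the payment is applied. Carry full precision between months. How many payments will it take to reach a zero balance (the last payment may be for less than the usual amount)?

Monthly rate r = 28.2%/12 = 2.35% = 0.0235.
Recurrence: B ← B·(1+r) − $260.00.
Month 1: interest $147.34; balance after payment $6,157.35.
Month 2: interest $144.70; balance after payment $6,042.04.
Closed form: n = −ln(1 − rB₀/P)/ln(1+r) = −ln(0.43329)/ln(1.0235) ≈ 36.006, so the balance reaches zero during payment 37.

37 payments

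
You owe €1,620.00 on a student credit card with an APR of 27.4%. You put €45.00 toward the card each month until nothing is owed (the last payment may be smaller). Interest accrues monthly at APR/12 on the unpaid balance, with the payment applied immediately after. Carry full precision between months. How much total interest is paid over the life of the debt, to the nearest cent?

€1,820.36

Monthly rate r = 27.4%/12 = 2.28333% = 0.0228333.
Payoff takes n = ⌈−ln(1 − rB₀/P)/ln(1+r)⌉ = ⌈76.450⌉ = 77 payments; the last is €20.36.
Total paid = 76·€45.00 + €20.36 = €3,440.36.
Total interest = total paid − principal = €3,440.36 − €1,620.00 = €1,820.36.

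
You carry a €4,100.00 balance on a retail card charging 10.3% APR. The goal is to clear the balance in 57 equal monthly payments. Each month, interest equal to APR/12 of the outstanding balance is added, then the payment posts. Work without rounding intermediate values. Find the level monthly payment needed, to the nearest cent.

Monthly rate r = 10.3%/12 = 0.858333% = 0.00858333.
Level-payment amortization: P = B₀·r / (1 − (1+r)^(−n)) = 4100.00·0.00858333 / (1 − 1.00858^(−57)).
Denominator 1 − (1+r)^(−57) = 0.38563265.
P = 35.1917 / 0.38563265 ≈ 91.26.

€91.26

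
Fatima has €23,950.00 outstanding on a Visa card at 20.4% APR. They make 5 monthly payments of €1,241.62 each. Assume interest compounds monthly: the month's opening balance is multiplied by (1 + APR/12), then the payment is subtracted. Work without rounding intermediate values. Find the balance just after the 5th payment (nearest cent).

Monthly rate r = 20.4%/12 = 1.7% = 0.017.
Each month: B ← B·(1+r) − €1,241.62.
Month 1: interest €407.15; balance after payment €23,115.53.
Month 2: interest €392.96; balance after payment €22,266.87.
Month 3: interest €378.54; balance after payment €21,403.79.
Month 4: interest €363.86; balance after payment €20,526.04.
Month 5: interest €348.94; balance after payment €19,633.36.

€19,633.36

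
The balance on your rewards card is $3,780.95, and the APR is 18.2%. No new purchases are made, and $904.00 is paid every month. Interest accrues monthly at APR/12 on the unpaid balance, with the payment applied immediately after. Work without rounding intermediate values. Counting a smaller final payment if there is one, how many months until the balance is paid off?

Monthly rate r = 18.2%/12 = 1.51667% = 0.0151667.
Recurrence: B ← B·(1+r) − $904.00.
Month 1: interest $57.34; balance after payment $2,934.29.
Month 2: interest $44.50; balance after payment $2,074.80.
Month 3: interest $31.47; balance after payment $1,202.27.
Month 4: interest $18.23; balance after payment $316.50.
Month 5: interest $4.80; balance after payment $0.00.

5 months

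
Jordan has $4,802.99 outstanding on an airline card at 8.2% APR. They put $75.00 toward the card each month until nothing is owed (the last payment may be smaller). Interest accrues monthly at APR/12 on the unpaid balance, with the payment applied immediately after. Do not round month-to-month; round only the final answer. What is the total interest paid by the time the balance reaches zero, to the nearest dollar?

$1,536

Monthly rate r = 8.2%/12 = 0.683333% = 0.00683333.
Payoff takes n = ⌈−ln(1 − rB₀/P)/ln(1+r)⌉ = ⌈84.515⌉ = 85 payments; the last is $38.66.
Total paid = 84·$75.00 + $38.66 = $6,338.66.
Total interest = total paid − principal = $6,338.66 − $4,802.99 = $1,535.67.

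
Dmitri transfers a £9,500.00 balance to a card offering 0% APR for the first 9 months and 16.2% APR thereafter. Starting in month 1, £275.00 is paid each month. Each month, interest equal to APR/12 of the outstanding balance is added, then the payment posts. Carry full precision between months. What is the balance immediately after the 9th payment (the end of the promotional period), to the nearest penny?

£7,025.00

Promo months 1–9 at r₀ = 0%/12 = 0; months 10+ at r₁ = 16.2%/12 = 0.0135.
After month 9 (no interest yet): B = £9,500.00 − 9·£275.00 = £7,025.00.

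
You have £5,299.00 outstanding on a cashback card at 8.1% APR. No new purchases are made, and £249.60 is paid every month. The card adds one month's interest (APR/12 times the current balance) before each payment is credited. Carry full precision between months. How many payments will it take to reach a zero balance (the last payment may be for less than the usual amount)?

Monthly rate r = 8.1%/12 = 0.675% = 0.00675.
Recurrence: B ← B·(1+r) − £249.60.
Month 1: interest £35.77; balance after payment £5,085.17.
Month 2: interest £34.32; balance after payment £4,869.89.
Closed form: n = −ln(1 − rB₀/P)/ln(1+r) = −ln(0.8567)/ln(1.00675) ≈ 22.991, so the balance reaches zero during payment 23.

23 payments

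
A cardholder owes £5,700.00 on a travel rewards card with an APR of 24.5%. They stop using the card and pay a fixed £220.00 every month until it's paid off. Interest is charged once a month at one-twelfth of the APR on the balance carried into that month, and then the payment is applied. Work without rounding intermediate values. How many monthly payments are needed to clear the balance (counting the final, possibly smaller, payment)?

38 payments

Monthly rate r = 24.5%/12 = 2.04167% = 0.0204167.
Recurrence: B ← B·(1+r) − £220.00.
Month 1: interest £116.38; balance after payment £5,596.38.
Month 2: interest £114.26; balance after payment £5,490.63.
Closed form: n = −ln(1 − rB₀/P)/ln(1+r) = −ln(0.47102)/ln(1.02042) ≈ 37.249, so the balance reaches zero during payment 38.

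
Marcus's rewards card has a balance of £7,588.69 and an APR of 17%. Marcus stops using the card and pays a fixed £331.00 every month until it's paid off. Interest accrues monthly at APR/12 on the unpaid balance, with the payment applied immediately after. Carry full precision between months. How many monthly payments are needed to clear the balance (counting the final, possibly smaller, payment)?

28 months

Monthly rate r = 17%/12 = 1.41667% = 0.0141667.
Recurrence: B ← B·(1+r) − £331.00.
Month 1: interest £107.51; balance after payment £7,365.20.
Month 2: interest £104.34; balance after payment £7,138.54.
Closed form: n = −ln(1 − rB₀/P)/ln(1+r) = −ln(0.67521)/ln(1.01417) ≈ 27.918, so the balance reaches zero during payment 28.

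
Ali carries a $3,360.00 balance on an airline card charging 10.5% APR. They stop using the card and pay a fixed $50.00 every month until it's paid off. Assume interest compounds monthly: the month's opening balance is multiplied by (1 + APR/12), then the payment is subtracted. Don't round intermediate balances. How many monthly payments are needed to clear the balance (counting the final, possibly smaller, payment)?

102 payments

Monthly rate r = 10.5%/12 = 0.875% = 0.00875.
Recurrence: B ← B·(1+r) − $50.00.
Month 1: interest $29.40; balance after payment $3,339.40.
Month 2: interest $29.22; balance after payment $3,318.62.
Closed form: n = −ln(1 − rB₀/P)/ln(1+r) = −ln(0.412)/ln(1.00875) ≈ 101.784, so the balance reaches zero during payment 102.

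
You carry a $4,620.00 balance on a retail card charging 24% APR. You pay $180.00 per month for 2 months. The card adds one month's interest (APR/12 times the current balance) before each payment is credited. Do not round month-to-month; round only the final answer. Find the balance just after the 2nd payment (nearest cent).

Monthly rate r = 24%/12 = 2% = 0.02.
Each month: B ← B·(1+r) − $180.00.
Month 1: interest $92.40; balance after payment $4,532.40.
Month 2: interest $90.65; balance after payment $4,443.05.

$4,443.05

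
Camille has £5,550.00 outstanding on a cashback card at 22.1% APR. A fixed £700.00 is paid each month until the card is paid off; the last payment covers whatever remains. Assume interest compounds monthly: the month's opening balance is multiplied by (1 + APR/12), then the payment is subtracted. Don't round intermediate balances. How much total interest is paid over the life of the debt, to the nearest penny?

Monthly rate r = 22.1%/12 = 1.84167% = 0.0184167.
Payoff takes n = ⌈−ln(1 − rB₀/P)/ln(1+r)⌉ = ⌈8.649⌉ = 9 payments; the last is £456.07.
Total paid = 8·£700.00 + £456.07 = £6,056.07.
Total interest = total paid − principal = £6,056.07 − £5,550.00 = £506.07.

£506.07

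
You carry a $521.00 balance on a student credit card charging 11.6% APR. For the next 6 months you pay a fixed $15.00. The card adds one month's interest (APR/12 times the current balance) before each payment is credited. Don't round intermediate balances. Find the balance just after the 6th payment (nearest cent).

$459.75

Monthly rate r = 11.6%/12 = 0.966667% = 0.00966667.
Each month: B ← B·(1+r) − $15.00.
Month 1: interest $5.04; balance after payment $511.04.
Month 2: interest $4.94; balance after payment $500.98.
Month 3: interest $4.84; balance after payment $490.82.
Month 4: interest $4.74; balance after payment $480.56.
Month 5: interest $4.65; balance after payment $470.21.
Month 6: interest $4.55; balance after payment $459.75.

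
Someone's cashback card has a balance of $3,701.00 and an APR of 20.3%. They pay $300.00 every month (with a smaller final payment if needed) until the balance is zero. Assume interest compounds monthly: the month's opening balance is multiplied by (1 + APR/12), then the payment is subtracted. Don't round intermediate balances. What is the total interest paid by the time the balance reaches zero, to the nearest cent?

$485.16

Monthly rate r = 20.3%/12 = 1.69167% = 0.0169167.
Payoff takes n = ⌈−ln(1 − rB₀/P)/ln(1+r)⌉ = ⌈13.953⌉ = 14 payments; the last is $286.16.
Total paid = 13·$300.00 + $286.16 = $4,186.16.
Total interest = total paid − principal = $4,186.16 − $3,701.00 = $485.16.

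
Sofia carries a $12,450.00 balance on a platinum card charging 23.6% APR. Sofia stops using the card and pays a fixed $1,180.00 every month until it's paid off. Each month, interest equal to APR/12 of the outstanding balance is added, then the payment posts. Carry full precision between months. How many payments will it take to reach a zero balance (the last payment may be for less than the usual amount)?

12 months

Monthly rate r = 23.6%/12 = 1.96667% = 0.0196667.
Recurrence: B ← B·(1+r) − $1,180.00.
Month 1: interest $244.85; balance after payment $11,514.85.
Month 2: interest $226.46; balance after payment $10,561.31.
Closed form: n = −ln(1 − rB₀/P)/ln(1+r) = −ln(0.7925)/ln(1.01967) ≈ 11.941, so the balance reaches zero during payment 12.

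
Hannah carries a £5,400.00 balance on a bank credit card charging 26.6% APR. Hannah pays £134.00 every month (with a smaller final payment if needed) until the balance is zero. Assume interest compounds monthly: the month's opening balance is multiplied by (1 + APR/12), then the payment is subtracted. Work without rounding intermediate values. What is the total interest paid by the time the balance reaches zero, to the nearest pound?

£8,276

Monthly rate r = 26.6%/12 = 2.21667% = 0.0221667.
Payoff takes n = ⌈−ln(1 − rB₀/P)/ln(1+r)⌉ = ⌈102.058⌉ = 103 payments; the last is £7.88.
Total paid = 102·£134.00 + £7.88 = £13,675.88.
Total interest = total paid − principal = £13,675.88 − £5,400.00 = £8,275.88.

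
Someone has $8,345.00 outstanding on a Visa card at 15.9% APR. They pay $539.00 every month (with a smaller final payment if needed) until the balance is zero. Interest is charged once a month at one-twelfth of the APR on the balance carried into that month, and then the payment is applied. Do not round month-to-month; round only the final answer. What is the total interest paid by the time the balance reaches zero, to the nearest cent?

$1,057.21

Monthly rate r = 15.9%/12 = 1.325% = 0.01325.
Payoff takes n = ⌈−ln(1 − rB₀/P)/ln(1+r)⌉ = ⌈17.442⌉ = 18 payments; the last is $239.21.
Total paid = 17·$539.00 + $239.21 = $9,402.21.
Total interest = total paid − principal = $9,402.21 − $8,345.00 = $1,057.21.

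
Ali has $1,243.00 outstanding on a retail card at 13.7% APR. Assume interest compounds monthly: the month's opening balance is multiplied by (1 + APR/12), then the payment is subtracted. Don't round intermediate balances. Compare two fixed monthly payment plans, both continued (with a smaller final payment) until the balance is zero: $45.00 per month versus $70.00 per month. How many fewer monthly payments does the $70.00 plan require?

Monthly rate r = 13.7%/12 = 1.14167% = 0.0114167.
At $45.00/mo: n = ⌈−ln(1 − rB₀/P)/ln(1+r)⌉ = 34 payments (last $16.86); total interest = total paid − $1,243.00 = $258.86.
At $70.00/mo: 20 payments (last $67.05); total interest $154.05.
Payments saved = 34 − 20 = 14.

14 fewer payments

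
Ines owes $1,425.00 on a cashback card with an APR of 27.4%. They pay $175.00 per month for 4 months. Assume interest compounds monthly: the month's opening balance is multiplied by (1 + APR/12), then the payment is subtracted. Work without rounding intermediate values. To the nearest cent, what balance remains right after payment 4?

$835.33

Monthly rate r = 27.4%/12 = 2.28333% = 0.0228333.
Each month: B ← B·(1+r) − $175.00.
Month 1: interest $32.54; balance after payment $1,282.54.
Month 2: interest $29.28; balance after payment $1,136.82.
Month 3: interest $25.96; balance after payment $987.78.
Month 4: interest $22.55; balance after payment $835.33.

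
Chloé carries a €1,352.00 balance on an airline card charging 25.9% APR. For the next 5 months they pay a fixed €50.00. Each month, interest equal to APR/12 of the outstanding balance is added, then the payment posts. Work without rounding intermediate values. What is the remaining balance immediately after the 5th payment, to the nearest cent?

€1,243.31

Monthly rate r = 25.9%/12 = 2.15833% = 0.0215833.
Each month: B ← B·(1+r) − €50.00.
Month 1: interest €29.18; balance after payment €1,331.18.
Month 2: interest €28.73; balance after payment €1,309.91.
Month 3: interest €28.27; balance after payment €1,288.18.
Month 4: interest €27.80; balance after payment €1,265.99.
Month 5: interest €27.32; balance after payment €1,243.31.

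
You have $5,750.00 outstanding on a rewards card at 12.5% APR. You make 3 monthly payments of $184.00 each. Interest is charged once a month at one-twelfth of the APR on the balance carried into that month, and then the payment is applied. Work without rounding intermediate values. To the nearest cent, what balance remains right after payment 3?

$5,373.80

Monthly rate r = 12.5%/12 = 1.04167% = 0.0104167.
Each month: B ← B·(1+r) − $184.00.
Month 1: interest $59.90; balance after payment $5,625.90.
Month 2: interest $58.60; balance after payment $5,500.50.
Month 3: interest $57.30; balance after payment $5,373.80.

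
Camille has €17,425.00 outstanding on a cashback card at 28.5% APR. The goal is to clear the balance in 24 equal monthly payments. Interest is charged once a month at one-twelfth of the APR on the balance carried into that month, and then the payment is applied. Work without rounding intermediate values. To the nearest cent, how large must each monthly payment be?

€960.88

Monthly rate r = 28.5%/12 = 2.375% = 0.02375.
Level-payment amortization: P = B₀·r / (1 − (1+r)^(−n)) = 17425.00·0.02375 / (1 − 1.02375^(−24)).
Denominator 1 − (1+r)^(−24) = 0.430693627.
P = 413.844 / 0.430693627 ≈ 960.88.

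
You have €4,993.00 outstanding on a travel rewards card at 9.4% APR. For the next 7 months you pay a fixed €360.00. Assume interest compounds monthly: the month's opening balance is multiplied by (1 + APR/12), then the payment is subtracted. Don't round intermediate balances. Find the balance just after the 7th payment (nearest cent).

€2,693.30

Monthly rate r = 9.4%/12 = 0.783333% = 0.00783333.
Each month: B ← B·(1+r) − €360.00.
Month 1: interest €39.11; balance after payment €4,672.11.
Month 2: interest €36.60; balance after payment €4,348.71.
Month 3: interest €34.06; balance after payment €4,022.77.
Month 4: interest €31.51; balance after payment €3,694.29.
Month 5: interest €28.94; balance after payment €3,363.23.
Month 6: interest €26.35; balance after payment €3,029.57.
Month 7: interest €23.73; balance after payment €2,693.30.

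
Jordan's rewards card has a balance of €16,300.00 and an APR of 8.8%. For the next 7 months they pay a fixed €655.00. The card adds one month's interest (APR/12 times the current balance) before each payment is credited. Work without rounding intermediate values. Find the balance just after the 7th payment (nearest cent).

€12,468.26

Monthly rate r = 8.8%/12 = 0.733333% = 0.00733333.
Each month: B ← B·(1+r) − €655.00.
Month 1: interest €119.53; balance after payment €15,764.53.
Month 2: interest €115.61; balance after payment €15,225.14.
Month 3: interest €111.65; balance after payment €14,681.79.
Month 4: interest €107.67; balance after payment €14,134.46.
Month 5: interest €103.65; balance after payment €13,583.11.
Month 6: interest €99.61; balance after payment €13,027.72.
Month 7: interest €95.54; balance after payment €12,468.26.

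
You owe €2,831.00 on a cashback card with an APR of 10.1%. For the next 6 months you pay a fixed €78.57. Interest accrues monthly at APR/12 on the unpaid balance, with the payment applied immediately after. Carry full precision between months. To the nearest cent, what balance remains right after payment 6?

Monthly rate r = 10.1%/12 = 0.841667% = 0.00841667.
Each month: B ← B·(1+r) − €78.57.
Month 1: interest €23.83; balance after payment €2,776.26.
Month 2: interest €23.37; balance after payment €2,721.05.
Month 3: interest €22.90; balance after payment €2,665.39.
Month 4: interest €22.43; balance after payment €2,609.25.
Month 5: interest €21.96; balance after payment €2,552.64.
Month 6: interest €21.48; balance after payment €2,495.56.

€2,495.56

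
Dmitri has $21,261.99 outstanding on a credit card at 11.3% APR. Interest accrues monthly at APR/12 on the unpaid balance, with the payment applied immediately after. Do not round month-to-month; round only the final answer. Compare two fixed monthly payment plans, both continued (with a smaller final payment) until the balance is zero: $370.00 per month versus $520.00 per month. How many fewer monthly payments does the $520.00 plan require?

Monthly rate r = 11.3%/12 = 0.941667% = 0.00941667.
At $370.00/mo: n = ⌈−ln(1 − rB₀/P)/ln(1+r)⌉ = 84 payments (last $41.86); total interest = total paid − $21,261.99 = $9,489.87.
At $520.00/mo: 52 payments (last $454.30); total interest $5,712.31.
Payments saved = 84 − 52 = 32.

32 fewer payments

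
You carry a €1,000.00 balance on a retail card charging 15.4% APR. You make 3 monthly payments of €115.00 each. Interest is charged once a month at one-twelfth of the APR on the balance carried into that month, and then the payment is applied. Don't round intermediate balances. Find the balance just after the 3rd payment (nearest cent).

€689.55

Monthly rate r = 15.4%/12 = 1.28333% = 0.0128333.
Each month: B ← B·(1+r) − €115.00.
Month 1: interest €12.83; balance after payment €897.83.
Month 2: interest €11.52; balance after payment €794.36.
Month 3: interest €10.19; balance after payment €689.55.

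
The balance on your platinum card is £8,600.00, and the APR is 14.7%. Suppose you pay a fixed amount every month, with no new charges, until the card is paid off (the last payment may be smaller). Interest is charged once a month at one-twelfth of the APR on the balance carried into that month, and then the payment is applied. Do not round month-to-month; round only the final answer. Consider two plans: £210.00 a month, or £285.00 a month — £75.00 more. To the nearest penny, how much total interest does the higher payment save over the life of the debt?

£1,210.73

Monthly rate r = 14.7%/12 = 1.225% = 0.01225.
At £210.00/mo: n = ⌈−ln(1 − rB₀/P)/ln(1+r)⌉ = 58 payments (last £42.95); total interest = total paid − £8,600.00 = £3,412.95.
At £285.00/mo: 38 payments (last £257.22); total interest £2,202.22.
Interest saved = £3,412.95 − £2,202.22 = £1,210.73.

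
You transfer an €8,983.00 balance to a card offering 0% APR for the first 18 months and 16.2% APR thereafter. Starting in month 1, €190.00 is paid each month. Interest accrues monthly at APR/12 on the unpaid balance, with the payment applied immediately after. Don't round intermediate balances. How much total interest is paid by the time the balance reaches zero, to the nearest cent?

€1,563.78

Promo months 1–18 at r₀ = 0%/12 = 0; months 19+ at r₁ = 16.2%/12 = 0.0135.
After month 18 (no interest yet): B = €8,983.00 − 18·€190.00 = €5,563.00.
Then at r₁ with €190.00/mo: n₂ = −ln(1 − r₁·B/P)/ln(1+r₁) ≈ 37.51 → 38 more payments.
Total paid = 55·€190.00 + €96.78 = €10,546.78; interest = €10,546.78 − €8,983.00 = €1,563.78.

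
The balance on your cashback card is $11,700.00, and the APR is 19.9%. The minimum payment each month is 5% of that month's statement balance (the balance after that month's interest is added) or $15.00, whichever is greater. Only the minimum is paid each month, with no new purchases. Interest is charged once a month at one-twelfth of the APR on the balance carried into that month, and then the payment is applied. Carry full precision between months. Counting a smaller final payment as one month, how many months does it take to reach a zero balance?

Monthly rate r = 19.9%/12 = 1.65833% = 0.0165833.
While 5% of the post-interest balance exceeds $15.00, each month B ← (B·(1+r))·(1 − 0.05), i.e. B shrinks by the factor (1+r)·0.95 = 0.96575.
This holds for months 1–106. Entering month 107 the balance is $291.10; 5% of the post-interest balance is now below $15.00, so the flat $15.00 minimum applies from here.
From month 107 a fixed $15.00 at rate r clears $291.10 in 24 more payments. Total: 106 + 24 = 130 months.

130 months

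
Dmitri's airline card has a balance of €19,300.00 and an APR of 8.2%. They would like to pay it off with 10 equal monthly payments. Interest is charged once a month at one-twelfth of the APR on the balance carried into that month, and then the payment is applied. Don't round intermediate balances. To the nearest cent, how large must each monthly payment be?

Monthly rate r = 8.2%/12 = 0.683333% = 0.00683333.
Level-payment amortization: P = B₀·r / (1 − (1+r)^(−n)) = 19300.00·0.00683333 / (1 − 1.00683^(−10)).
Denominator 1 − (1+r)^(−10) = 0.0658338066.
P = 131.883 / 0.0658338066 ≈ 2003.28.

€2,003.28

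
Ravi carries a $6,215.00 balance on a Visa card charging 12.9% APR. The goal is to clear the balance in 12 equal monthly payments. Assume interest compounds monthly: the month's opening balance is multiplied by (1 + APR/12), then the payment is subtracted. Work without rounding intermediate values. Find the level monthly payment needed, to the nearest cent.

Monthly rate r = 12.9%/12 = 1.075% = 0.01075.
Level-payment amortization: P = B₀·r / (1 − (1+r)^(−n)) = 6215.00·0.01075 / (1 − 1.01075^(−12)).
Denominator 1 − (1+r)^(−12) = 0.1204207.
P = 66.8113 / 0.1204207 ≈ 554.82.

$554.82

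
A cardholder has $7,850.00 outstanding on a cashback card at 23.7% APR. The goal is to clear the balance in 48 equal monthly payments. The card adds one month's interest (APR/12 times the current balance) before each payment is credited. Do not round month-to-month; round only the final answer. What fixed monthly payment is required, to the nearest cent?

$254.62

Monthly rate r = 23.7%/12 = 1.975% = 0.01975.
Level-payment amortization: P = B₀·r / (1 − (1+r)^(−n)) = 7850.00·0.01975 / (1 − 1.01975^(−48)).
Denominator 1 − (1+r)^(−48) = 0.608887471.
P = 155.037 / 0.608887471 ≈ 254.62.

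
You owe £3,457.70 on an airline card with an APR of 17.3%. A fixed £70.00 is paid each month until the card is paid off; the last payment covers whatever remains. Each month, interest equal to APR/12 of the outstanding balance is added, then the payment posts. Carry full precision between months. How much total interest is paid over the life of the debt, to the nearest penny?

Monthly rate r = 17.3%/12 = 1.44167% = 0.0144167.
Payoff takes n = ⌈−ln(1 − rB₀/P)/ln(1+r)⌉ = ⌈86.995⌉ = 87 payments; the last is £69.62.
Total paid = 86·£70.00 + £69.62 = £6,089.62.
Total interest = total paid − principal = £6,089.62 − £3,457.70 = £2,631.92.

£2,631.92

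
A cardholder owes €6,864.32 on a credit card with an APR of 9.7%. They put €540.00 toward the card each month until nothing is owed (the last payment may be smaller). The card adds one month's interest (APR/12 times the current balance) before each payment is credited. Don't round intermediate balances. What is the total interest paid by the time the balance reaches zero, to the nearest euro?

€409

Monthly rate r = 9.7%/12 = 0.808333% = 0.00808333.
Payoff takes n = ⌈−ln(1 − rB₀/P)/ln(1+r)⌉ = ⌈13.467⌉ = 14 payments; the last is €252.95.
Total paid = 13·€540.00 + €252.95 = €7,272.95.
Total interest = total paid − principal = €7,272.95 − €6,864.32 = €408.63.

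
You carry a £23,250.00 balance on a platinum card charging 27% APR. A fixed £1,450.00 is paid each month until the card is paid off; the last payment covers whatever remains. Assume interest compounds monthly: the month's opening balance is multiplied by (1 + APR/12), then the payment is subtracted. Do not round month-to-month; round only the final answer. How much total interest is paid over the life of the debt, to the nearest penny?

Monthly rate r = 27%/12 = 2.25% = 0.0225.
Payoff takes n = ⌈−ln(1 − rB₀/P)/ln(1+r)⌉ = ⌈20.112⌉ = 21 payments; the last is £163.74.
Total paid = 20·£1,450.00 + £163.74 = £29,163.74.
Total interest = total paid − principal = £29,163.74 − £23,250.00 = £5,913.74.

£5,913.74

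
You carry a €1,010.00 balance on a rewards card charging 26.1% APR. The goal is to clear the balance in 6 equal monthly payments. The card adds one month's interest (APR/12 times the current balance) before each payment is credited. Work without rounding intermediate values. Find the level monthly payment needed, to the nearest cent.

Monthly rate r = 26.1%/12 = 2.175% = 0.02175.
Level-payment amortization: P = B₀·r / (1 − (1+r)^(−n)) = 1010.00·0.02175 / (1 − 1.02175^(−6)).
Denominator 1 − (1+r)^(−6) = 0.12111486.
P = 21.9675 / 0.12111486 ≈ 181.38.

€181.38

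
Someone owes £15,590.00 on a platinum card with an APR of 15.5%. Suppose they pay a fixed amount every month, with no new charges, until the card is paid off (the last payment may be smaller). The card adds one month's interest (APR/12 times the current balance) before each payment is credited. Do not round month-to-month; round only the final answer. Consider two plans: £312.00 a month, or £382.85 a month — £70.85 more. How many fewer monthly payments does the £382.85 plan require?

22 fewer payments

Monthly rate r = 15.5%/12 = 1.29167% = 0.0129167.
At £312.00/mo: n = ⌈−ln(1 − rB₀/P)/ln(1+r)⌉ = 81 payments (last £245.94); total interest = total paid − £15,590.00 = £9,615.94.
At £382.85/mo: 59 payments (last £63.97); total interest £6,679.27.
Payments saved = 81 − 59 = 22.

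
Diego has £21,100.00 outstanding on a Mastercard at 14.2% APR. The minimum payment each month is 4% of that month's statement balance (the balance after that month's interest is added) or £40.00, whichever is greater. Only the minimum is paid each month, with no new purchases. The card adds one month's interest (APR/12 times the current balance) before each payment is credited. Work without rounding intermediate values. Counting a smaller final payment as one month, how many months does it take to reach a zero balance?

Monthly rate r = 14.2%/12 = 1.18333% = 0.0118333.
While 4% of the post-interest balance exceeds £40.00, each month B ← (B·(1+r))·(1 − 0.04), i.e. B shrinks by the factor (1+r)·0.96 = 0.97136.
This holds for months 1–106. Entering month 107 the balance is £969.58; 4% of the post-interest balance is now below £40.00, so the flat £40.00 minimum applies from here.
From month 107 a fixed £40.00 at rate r clears £969.58 in 29 more payments. Total: 106 + 29 = 135 months.

135 months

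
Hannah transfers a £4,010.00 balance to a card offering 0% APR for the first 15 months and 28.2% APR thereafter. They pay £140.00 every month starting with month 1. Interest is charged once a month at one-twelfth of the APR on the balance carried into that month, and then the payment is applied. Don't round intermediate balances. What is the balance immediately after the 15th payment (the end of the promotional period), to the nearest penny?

Promo months 1–15 at r₀ = 0%/12 = 0; months 16+ at r₁ = 28.2%/12 = 0.0235.
After month 15 (no interest yet): B = £4,010.00 − 15·£140.00 = £1,910.00.

£1,910.00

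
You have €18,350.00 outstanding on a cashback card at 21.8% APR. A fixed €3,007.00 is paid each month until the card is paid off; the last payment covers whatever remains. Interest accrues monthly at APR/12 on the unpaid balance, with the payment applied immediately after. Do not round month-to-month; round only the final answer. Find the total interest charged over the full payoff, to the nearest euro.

€1,282

Monthly rate r = 21.8%/12 = 1.81667% = 0.0181667.
Payoff takes n = ⌈−ln(1 − rB₀/P)/ln(1+r)⌉ = ⌈6.527⌉ = 7 payments; the last is €1,590.06.
Total paid = 6·€3,007.00 + €1,590.06 = €19,632.06.
Total interest = total paid − principal = €19,632.06 − €18,350.00 = €1,282.06.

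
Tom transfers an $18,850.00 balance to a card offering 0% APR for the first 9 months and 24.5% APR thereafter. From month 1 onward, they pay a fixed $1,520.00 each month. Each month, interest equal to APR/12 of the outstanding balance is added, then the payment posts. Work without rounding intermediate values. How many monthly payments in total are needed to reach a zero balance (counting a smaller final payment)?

13 payments

Promo months 1–9 at r₀ = 0%/12 = 0; months 10+ at r₁ = 24.5%/12 = 0.0204167.
After month 9 (no interest yet): B = $18,850.00 − 9·$1,520.00 = $5,170.00.
Then at r₁ with $1,520.00/mo: n₂ = −ln(1 − r₁·B/P)/ln(1+r₁) ≈ 3.56 → 4 more payments.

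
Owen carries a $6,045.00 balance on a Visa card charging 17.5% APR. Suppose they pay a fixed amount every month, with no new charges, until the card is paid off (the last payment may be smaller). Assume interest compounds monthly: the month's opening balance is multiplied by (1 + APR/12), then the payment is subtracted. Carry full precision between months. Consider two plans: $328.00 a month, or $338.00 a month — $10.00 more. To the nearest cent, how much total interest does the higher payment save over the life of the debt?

Monthly rate r = 17.5%/12 = 1.45833% = 0.0145833.
At $328.00/mo: n = ⌈−ln(1 − rB₀/P)/ln(1+r)⌉ = 22 payments (last $204.17); total interest = total paid − $6,045.00 = $1,047.17.
At $338.00/mo: 21 payments (last $295.59); total interest $1,010.59.
Interest saved = $1,047.17 − $1,010.59 = $36.58.

$36.58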